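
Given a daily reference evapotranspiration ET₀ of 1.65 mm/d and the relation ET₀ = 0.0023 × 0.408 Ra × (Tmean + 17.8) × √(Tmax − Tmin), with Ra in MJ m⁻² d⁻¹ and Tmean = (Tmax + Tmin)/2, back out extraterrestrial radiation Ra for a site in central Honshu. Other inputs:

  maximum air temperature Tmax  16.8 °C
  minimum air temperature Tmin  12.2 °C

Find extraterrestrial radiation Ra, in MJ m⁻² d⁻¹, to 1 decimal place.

25.4 MJ m⁻² d⁻¹

Tmean = (16.8+12.2)/2 = 14.50 °C; ΔT = 4.6
Ra = ET₀ / [0.0023 × 0.408 × (Tmean+17.8) × √ΔT]
   = 1.65 / (0.0023 × 0.408 × 32.30 × 2.1448) = 25.381 MJ m⁻² d⁻¹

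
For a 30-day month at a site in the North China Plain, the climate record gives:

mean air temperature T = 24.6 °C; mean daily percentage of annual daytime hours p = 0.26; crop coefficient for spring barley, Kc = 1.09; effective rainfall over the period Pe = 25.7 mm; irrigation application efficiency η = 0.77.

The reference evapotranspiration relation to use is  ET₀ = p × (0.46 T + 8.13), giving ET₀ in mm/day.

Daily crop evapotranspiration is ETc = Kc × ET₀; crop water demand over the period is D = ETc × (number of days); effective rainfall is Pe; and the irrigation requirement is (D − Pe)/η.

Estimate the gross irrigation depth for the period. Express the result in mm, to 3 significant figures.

181 mm

ET₀ = 0.26 × (0.46 × 24.6 + 8.13) = 0.26 × 19.446 = 5.0560 mm/d
ETc = Kc × ET₀ = 1.09 × 5.0560 = 5.5110 mm/d
Crop demand D = ETc × 30 d = 5.5110 × 30 = 165.330 mm
D − Pe = 165.330 − 25.7 = 139.630 mm
Gross irrigation = 139.630 / 0.77 = 181.338 mm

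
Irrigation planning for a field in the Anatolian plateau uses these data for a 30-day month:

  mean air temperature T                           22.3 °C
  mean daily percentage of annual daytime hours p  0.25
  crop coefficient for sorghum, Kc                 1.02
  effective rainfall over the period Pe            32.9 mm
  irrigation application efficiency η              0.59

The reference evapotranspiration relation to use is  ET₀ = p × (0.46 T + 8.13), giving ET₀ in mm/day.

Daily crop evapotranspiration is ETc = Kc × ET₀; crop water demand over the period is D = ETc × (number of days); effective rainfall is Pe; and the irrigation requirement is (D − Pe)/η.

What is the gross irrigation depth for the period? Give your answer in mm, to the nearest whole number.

183 mm

ET₀ = 0.25 × (0.46 × 22.3 + 8.13) = 0.25 × 18.388 = 4.5970 mm/d
ETc = Kc × ET₀ = 1.02 × 4.5970 = 4.6889 mm/d
Crop demand D = ETc × 30 d = 4.6889 × 30 = 140.667 mm
D − Pe = 140.667 − 32.9 = 107.767 mm
Gross irrigation = 107.767 / 0.59 = 182.656 mm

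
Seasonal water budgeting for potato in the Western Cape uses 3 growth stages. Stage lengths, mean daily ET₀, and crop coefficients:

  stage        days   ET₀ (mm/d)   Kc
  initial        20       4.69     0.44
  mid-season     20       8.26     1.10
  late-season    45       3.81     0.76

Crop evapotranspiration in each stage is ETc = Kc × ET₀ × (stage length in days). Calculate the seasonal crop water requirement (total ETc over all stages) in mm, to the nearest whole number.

353 mm

initial: 0.44 × 4.69 × 20 = 41.27 mm
mid-season: 1.10 × 8.26 × 20 = 181.72 mm
late-season: 0.76 × 3.81 × 45 = 130.30 mm
Seasonal total = 353.29 mm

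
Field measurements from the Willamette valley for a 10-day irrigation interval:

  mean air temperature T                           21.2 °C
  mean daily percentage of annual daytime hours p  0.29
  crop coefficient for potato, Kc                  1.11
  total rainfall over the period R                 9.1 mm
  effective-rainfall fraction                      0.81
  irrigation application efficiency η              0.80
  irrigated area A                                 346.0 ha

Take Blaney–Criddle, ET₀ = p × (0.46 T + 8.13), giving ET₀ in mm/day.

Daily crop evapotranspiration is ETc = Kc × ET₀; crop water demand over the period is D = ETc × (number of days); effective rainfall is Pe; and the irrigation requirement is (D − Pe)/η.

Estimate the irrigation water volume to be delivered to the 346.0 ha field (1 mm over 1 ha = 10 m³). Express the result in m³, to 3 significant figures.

217000 m³

ET₀ = 0.29 × (0.46 × 21.2 + 8.13) = 0.29 × 17.882 = 5.1858 mm/d
ETc = Kc × ET₀ = 1.11 × 5.1858 = 5.7562 mm/d
Crop demand D = ETc × 10 d = 5.7562 × 10 = 57.562 mm
Pe = 0.81 × 9.1 = 7.371 mm
D − Pe = 57.562 − 7.371 = 50.191 mm
Gross irrigation = 50.191 / 0.80 = 62.739 mm
Volume = 62.739 mm × 346.0 ha × 10 = 217076.9 m³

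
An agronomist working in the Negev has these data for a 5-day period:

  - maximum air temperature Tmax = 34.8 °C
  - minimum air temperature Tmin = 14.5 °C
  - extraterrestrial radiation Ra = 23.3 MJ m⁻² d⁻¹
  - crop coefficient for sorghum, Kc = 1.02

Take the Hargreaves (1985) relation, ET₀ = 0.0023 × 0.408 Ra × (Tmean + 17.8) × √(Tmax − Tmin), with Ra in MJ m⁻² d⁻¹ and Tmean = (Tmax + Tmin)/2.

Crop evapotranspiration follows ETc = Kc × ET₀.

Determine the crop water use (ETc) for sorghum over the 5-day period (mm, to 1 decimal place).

Tmean = (34.8 + 14.5)/2 = 24.65 °C
0.408 Ra = 0.408 × 23.3 = 9.5064 mm/d equivalent
ET₀ = 0.0023 × 9.5064 × (24.65 + 17.8) × √20.3 = 0.0023 × 9.5064 × 42.45 × 4.5056 = 4.1819 mm/d
ETc = Kc × ET₀ = 1.02 × 4.1819 = 4.2655 mm/d
Over 5 days: 4.2655 × 5 = 21.328 mm

21.3 mm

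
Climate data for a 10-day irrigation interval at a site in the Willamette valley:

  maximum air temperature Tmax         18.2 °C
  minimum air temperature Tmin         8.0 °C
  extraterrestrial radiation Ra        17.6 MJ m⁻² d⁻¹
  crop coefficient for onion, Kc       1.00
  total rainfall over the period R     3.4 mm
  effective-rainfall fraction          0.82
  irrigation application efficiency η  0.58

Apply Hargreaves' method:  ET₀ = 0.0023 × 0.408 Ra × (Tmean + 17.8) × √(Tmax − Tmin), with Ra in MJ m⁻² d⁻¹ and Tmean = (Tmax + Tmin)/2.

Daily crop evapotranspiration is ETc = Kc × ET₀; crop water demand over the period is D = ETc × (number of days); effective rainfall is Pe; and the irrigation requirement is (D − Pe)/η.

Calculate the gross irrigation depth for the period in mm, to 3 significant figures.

23.3 mm

Tmean = (18.2 + 8.0)/2 = 13.10 °C
0.408 Ra = 0.408 × 17.6 = 7.1808 mm/d equivalent
ET₀ = 0.0023 × 7.1808 × (13.10 + 17.8) × √10.2 = 0.0023 × 7.1808 × 30.90 × 3.1937 = 1.6299 mm/d
ETc = Kc × ET₀ = 1.00 × 1.6299 = 1.6299 mm/d
Crop demand D = ETc × 10 d = 1.6299 × 10 = 16.299 mm
Pe = 0.82 × 3.4 = 2.788 mm
D − Pe = 16.299 − 2.788 = 13.511 mm
Gross irrigation = 13.511 / 0.58 = 23.295 mm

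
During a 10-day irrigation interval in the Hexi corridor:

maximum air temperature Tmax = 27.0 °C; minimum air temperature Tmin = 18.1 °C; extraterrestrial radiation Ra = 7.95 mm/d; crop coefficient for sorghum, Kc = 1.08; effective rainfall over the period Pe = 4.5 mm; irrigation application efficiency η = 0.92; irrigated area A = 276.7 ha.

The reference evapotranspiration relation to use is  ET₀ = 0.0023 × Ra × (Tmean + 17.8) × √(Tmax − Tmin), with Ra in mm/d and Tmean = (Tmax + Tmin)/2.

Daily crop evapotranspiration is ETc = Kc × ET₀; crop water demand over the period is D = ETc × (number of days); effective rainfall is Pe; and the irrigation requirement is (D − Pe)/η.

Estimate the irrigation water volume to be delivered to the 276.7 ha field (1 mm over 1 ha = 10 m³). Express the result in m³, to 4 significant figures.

Tmean = (27.0 + 18.1)/2 = 22.55 °C
ET₀ = 0.0023 × 7.95 × (22.55 + 17.8) × √8.9 = 0.0023 × 7.95 × 40.35 × 2.9833 = 2.2011 mm/d
ETc = Kc × ET₀ = 1.08 × 2.2011 = 2.3772 mm/d
Crop demand D = ETc × 10 d = 2.3772 × 10 = 23.772 mm
D − Pe = 23.772 − 4.5 = 19.272 mm
Gross irrigation = 19.272 / 0.92 = 20.948 mm
Volume = 20.948 mm × 276.7 ha × 10 = 57963.1 m³

57960 m³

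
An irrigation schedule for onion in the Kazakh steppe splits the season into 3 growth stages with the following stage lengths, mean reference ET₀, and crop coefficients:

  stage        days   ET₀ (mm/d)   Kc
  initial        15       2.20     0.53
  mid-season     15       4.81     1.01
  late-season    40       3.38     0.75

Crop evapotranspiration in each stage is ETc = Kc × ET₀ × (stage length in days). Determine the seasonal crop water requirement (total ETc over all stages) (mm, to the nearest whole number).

192 mm

initial: 0.53 × 2.20 × 15 = 17.49 mm
mid-season: 1.01 × 4.81 × 15 = 72.87 mm
late-season: 0.75 × 3.38 × 40 = 101.40 mm
Seasonal total = 191.76 mm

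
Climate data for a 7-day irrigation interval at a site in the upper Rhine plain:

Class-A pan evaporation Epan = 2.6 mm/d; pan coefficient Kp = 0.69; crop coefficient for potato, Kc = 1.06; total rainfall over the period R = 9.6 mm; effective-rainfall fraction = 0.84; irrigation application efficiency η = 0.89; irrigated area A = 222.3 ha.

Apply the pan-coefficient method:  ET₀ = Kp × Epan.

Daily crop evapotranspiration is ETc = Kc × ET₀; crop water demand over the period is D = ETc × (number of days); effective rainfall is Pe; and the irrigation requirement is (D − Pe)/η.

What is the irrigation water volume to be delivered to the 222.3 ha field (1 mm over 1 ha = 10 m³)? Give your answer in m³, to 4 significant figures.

13110 m³

ET₀ = 0.69 × 2.6 = 1.7940 mm/d
ETc = Kc × ET₀ = 1.06 × 1.7940 = 1.9016 mm/d
Crop demand D = ETc × 7 d = 1.9016 × 7 = 13.311 mm
Pe = 0.84 × 9.6 = 8.064 mm
D − Pe = 13.311 − 8.064 = 5.247 mm
Gross irrigation = 5.247 / 0.89 = 5.896 mm
Volume = 5.896 mm × 222.3 ha × 10 = 13106.8 m³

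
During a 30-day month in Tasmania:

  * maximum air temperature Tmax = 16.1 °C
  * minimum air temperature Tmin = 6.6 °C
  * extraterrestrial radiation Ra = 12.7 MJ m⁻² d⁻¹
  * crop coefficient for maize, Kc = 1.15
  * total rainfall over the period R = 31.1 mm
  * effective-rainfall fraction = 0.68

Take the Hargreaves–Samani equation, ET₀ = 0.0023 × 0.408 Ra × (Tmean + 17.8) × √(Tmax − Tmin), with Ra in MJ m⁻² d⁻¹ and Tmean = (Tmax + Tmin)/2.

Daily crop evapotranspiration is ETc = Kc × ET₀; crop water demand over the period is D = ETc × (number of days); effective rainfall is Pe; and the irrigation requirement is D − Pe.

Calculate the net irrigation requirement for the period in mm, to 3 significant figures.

15.8 mm

Tmean = (16.1 + 6.6)/2 = 11.35 °C
0.408 Ra = 0.408 × 12.7 = 5.1816 mm/d equivalent
ET₀ = 0.0023 × 5.1816 × (11.35 + 17.8) × √9.5 = 0.0023 × 5.1816 × 29.15 × 3.0822 = 1.0708 mm/d
ETc = Kc × ET₀ = 1.15 × 1.0708 = 1.2314 mm/d
Crop demand D = ETc × 30 d = 1.2314 × 30 = 36.942 mm
Pe = 0.68 × 31.1 = 21.148 mm
D − Pe = 36.942 − 21.148 = 15.794 mm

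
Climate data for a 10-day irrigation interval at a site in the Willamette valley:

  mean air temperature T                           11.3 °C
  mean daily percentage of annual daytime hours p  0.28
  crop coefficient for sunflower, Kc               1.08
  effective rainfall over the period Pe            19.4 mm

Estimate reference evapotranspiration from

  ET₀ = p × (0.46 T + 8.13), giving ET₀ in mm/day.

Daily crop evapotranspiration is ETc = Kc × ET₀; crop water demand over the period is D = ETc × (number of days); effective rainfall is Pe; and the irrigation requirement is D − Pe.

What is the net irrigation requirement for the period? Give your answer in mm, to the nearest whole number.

21 mm

ET₀ = 0.28 × (0.46 × 11.3 + 8.13) = 0.28 × 13.328 = 3.7318 mm/d
ETc = Kc × ET₀ = 1.08 × 3.7318 = 4.0303 mm/d
Crop demand D = ETc × 10 d = 4.0303 × 10 = 40.303 mm
D − Pe = 40.303 − 19.4 = 20.903 mm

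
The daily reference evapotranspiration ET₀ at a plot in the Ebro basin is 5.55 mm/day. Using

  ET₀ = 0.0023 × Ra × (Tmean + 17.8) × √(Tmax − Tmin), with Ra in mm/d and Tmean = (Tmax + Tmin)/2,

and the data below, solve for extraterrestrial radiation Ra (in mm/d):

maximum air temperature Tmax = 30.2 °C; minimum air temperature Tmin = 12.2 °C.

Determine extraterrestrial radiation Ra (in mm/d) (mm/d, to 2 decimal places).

14.58 mm/d

Tmean = 21.20 °C; √ΔT = 4.2426
Ra = ET₀ / [0.0023 × (Tmean+17.8) × √ΔT] = 5.55 / (0.0023 × 39.00 × 4.2426) = 14.584 mm/d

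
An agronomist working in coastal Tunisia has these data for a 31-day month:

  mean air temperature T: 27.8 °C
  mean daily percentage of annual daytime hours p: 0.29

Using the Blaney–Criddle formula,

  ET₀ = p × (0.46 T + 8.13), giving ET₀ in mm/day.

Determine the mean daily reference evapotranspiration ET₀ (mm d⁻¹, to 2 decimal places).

ET₀ = 0.29 × (0.46 × 27.8 + 8.13) = 0.29 × 20.918 = 6.0662 mm/d

6.07 mm d⁻¹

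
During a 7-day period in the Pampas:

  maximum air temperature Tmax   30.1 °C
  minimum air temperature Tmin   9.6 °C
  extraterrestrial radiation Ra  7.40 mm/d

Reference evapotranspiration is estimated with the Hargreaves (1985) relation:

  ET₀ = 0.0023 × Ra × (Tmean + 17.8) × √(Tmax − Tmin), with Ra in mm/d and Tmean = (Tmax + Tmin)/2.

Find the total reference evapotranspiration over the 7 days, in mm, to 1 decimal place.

20.3 mm

Tmean = (30.1 + 9.6)/2 = 19.85 °C
ET₀ = 0.0023 × 7.40 × (19.85 + 17.8) × √20.5 = 0.0023 × 7.40 × 37.65 × 4.5277 = 2.9014 mm/d
Over 7 days: 2.9014 × 7 = 20.310 mm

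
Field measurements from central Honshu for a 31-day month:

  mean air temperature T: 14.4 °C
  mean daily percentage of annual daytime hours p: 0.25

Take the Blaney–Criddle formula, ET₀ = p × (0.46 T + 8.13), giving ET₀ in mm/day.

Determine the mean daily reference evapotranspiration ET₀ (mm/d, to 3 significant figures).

ET₀ = 0.25 × (0.46 × 14.4 + 8.13) = 0.25 × 14.754 = 3.6885 mm/d

3.69 mm/d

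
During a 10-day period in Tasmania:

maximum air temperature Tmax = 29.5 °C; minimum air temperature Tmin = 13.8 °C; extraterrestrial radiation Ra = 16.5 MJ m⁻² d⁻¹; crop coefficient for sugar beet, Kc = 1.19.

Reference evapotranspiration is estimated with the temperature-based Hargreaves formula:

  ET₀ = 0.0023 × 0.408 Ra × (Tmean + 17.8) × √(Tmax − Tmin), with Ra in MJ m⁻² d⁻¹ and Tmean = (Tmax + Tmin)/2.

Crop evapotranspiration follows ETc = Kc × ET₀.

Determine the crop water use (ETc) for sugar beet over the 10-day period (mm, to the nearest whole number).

Tmean = (29.5 + 13.8)/2 = 21.65 °C
0.408 Ra = 0.408 × 16.5 = 6.7320 mm/d equivalent
ET₀ = 0.0023 × 6.7320 × (21.65 + 17.8) × √15.7 = 0.0023 × 6.7320 × 39.45 × 3.9623 = 2.4203 mm/d
ETc = Kc × ET₀ = 1.19 × 2.4203 = 2.8802 mm/d
Over 10 days: 2.8802 × 10 = 28.802 mm

29 mm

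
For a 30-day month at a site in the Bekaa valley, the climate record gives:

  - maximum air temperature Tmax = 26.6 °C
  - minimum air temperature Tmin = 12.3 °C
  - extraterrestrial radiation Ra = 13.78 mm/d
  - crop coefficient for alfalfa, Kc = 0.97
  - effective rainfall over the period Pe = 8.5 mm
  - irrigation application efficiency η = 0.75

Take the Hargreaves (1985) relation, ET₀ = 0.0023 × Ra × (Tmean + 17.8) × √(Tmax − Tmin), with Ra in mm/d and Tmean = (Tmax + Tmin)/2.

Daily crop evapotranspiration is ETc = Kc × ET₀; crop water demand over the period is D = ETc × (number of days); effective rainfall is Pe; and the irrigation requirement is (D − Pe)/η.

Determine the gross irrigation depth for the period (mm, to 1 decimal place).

161.9 mm

Tmean = (26.6 + 12.3)/2 = 19.45 °C
ET₀ = 0.0023 × 13.78 × (19.45 + 17.8) × √14.3 = 0.0023 × 13.78 × 37.25 × 3.7815 = 4.4644 mm/d
ETc = Kc × ET₀ = 0.97 × 4.4644 = 4.3305 mm/d
Crop demand D = ETc × 30 d = 4.3305 × 30 = 129.915 mm
D − Pe = 129.915 − 8.5 = 121.415 mm
Gross irrigation = 121.415 / 0.75 = 161.887 mm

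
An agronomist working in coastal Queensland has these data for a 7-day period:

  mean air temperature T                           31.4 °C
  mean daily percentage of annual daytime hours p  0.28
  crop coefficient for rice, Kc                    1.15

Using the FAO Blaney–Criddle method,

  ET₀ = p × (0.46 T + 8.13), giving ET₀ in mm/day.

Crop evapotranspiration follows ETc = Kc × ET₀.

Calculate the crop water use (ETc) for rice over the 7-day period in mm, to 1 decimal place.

50.9 mm

ET₀ = 0.28 × (0.46 × 31.4 + 8.13) = 0.28 × 22.574 = 6.3207 mm/d
ETc = Kc × ET₀ = 1.15 × 6.3207 = 7.2688 mm/d
Over 7 days: 7.2688 × 7 = 50.882 mm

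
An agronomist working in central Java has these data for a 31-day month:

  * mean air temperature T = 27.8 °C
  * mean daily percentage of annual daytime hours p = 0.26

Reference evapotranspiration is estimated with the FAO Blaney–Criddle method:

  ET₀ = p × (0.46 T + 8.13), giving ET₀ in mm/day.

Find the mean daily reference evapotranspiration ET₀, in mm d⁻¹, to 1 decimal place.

5.4 mm d⁻¹

ET₀ = 0.26 × (0.46 × 27.8 + 8.13) = 0.26 × 20.918 = 5.4387 mm/d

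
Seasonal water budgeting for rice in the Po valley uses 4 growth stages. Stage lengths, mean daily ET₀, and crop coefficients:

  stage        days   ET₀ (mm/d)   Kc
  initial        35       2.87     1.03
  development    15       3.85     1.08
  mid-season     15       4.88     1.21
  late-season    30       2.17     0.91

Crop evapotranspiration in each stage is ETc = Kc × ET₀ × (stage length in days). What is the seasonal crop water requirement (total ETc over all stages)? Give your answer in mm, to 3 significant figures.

initial: 1.03 × 2.87 × 35 = 103.46 mm
development: 1.08 × 3.85 × 15 = 62.37 mm
mid-season: 1.21 × 4.88 × 15 = 88.57 mm
late-season: 0.91 × 2.17 × 30 = 59.24 mm
Seasonal total = 313.64 mm

314 mm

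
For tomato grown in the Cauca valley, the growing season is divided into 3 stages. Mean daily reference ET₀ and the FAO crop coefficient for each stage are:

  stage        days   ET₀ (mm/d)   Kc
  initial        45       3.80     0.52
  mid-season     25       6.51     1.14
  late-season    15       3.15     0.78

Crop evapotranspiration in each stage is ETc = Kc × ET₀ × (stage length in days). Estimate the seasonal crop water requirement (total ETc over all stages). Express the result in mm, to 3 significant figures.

initial: 0.52 × 3.80 × 45 = 88.92 mm
mid-season: 1.14 × 6.51 × 25 = 185.54 mm
late-season: 0.78 × 3.15 × 15 = 36.86 mm
Seasonal total = 311.32 mm

311 mm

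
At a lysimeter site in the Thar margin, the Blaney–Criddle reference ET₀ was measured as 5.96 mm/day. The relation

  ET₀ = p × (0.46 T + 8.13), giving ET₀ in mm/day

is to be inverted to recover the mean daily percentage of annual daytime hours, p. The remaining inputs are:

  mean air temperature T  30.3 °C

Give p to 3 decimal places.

0.270

p = ET₀ / (0.46 T + 8.13) = 5.96 / (0.46 × 30.3 + 8.13) = 5.96 / 22.068 = 0.2701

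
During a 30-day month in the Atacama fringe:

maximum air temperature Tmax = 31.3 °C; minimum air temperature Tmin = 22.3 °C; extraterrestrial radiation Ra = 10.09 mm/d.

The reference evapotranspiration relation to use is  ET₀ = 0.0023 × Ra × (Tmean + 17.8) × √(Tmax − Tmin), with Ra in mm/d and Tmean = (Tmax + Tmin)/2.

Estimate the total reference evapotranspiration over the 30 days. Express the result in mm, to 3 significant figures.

93.2 mm

Tmean = (31.3 + 22.3)/2 = 26.80 °C
ET₀ = 0.0023 × 10.09 × (26.80 + 17.8) × √9.0 = 0.0023 × 10.09 × 44.60 × 3.0000 = 3.1051 mm/d
Over 30 days: 3.1051 × 30 = 93.153 mm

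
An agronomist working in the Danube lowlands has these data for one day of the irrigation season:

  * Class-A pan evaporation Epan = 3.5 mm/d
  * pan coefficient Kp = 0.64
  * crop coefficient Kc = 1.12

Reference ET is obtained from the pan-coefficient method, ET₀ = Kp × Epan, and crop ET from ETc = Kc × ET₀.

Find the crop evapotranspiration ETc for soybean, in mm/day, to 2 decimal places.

2.51 mm/day

ET₀ = 0.64 × 3.5 = 2.2400 mm/d
ETc = Kc × ET₀ = 1.12 × 2.2400 = 2.5088 mm/d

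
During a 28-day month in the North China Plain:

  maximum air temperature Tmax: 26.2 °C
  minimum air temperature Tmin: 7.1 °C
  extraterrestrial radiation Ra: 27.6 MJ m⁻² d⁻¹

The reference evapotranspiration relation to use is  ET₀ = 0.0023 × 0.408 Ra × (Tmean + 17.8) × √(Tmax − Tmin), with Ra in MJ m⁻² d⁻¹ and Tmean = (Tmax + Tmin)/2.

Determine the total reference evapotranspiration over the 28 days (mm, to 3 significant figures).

109 mm

Tmean = (26.2 + 7.1)/2 = 16.65 °C
0.408 Ra = 0.408 × 27.6 = 11.2608 mm/d equivalent
ET₀ = 0.0023 × 11.2608 × (16.65 + 17.8) × √19.1 = 0.0023 × 11.2608 × 34.45 × 4.3704 = 3.8995 mm/d
Over 28 days: 3.8995 × 28 = 109.186 mm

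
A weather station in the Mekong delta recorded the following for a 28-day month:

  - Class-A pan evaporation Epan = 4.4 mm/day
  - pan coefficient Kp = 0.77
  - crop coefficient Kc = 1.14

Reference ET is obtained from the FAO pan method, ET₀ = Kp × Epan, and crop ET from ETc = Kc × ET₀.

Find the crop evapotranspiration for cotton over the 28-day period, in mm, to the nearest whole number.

108 mm

ET₀ = 0.77 × 4.4 = 3.3880 mm/d
ETc = Kc × ET₀ = 1.14 × 3.3880 = 3.8623 mm/d
Over 28 days: 3.8623 × 28 = 108.144 mm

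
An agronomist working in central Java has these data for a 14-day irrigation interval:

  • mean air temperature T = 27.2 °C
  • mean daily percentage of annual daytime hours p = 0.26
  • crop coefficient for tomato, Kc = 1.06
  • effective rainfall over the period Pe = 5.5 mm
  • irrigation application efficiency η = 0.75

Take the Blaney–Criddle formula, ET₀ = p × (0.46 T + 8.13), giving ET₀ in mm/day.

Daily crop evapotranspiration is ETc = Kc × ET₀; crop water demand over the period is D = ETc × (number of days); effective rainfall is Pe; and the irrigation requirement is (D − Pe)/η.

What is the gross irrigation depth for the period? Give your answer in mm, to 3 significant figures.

ET₀ = 0.26 × (0.46 × 27.2 + 8.13) = 0.26 × 20.642 = 5.3669 mm/d
ETc = Kc × ET₀ = 1.06 × 5.3669 = 5.6889 mm/d
Crop demand D = ETc × 14 d = 5.6889 × 14 = 79.645 mm
D − Pe = 79.645 − 5.5 = 74.145 mm
Gross irrigation = 74.145 / 0.75 = 98.860 mm

98.9 mm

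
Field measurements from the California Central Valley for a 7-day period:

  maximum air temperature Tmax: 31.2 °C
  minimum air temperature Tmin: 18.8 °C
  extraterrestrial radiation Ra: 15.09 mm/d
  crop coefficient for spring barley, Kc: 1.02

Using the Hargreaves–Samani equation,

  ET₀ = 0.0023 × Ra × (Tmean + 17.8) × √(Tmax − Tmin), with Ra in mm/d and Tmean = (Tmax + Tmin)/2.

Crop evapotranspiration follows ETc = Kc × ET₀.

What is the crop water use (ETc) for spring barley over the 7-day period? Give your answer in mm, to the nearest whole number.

37 mm

Tmean = (31.2 + 18.8)/2 = 25.00 °C
ET₀ = 0.0023 × 15.09 × (25.00 + 17.8) × √12.4 = 0.0023 × 15.09 × 42.80 × 3.5214 = 5.2309 mm/d
ETc = Kc × ET₀ = 1.02 × 5.2309 = 5.3355 mm/d
Over 7 days: 5.3355 × 7 = 37.349 mm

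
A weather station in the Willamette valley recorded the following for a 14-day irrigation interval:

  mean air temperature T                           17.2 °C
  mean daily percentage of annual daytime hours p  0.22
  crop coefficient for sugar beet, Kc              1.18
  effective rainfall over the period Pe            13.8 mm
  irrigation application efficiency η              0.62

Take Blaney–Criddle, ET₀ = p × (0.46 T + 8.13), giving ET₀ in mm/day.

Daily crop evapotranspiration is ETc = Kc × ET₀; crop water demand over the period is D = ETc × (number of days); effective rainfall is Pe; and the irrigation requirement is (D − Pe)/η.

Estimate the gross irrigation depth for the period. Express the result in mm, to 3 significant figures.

ET₀ = 0.22 × (0.46 × 17.2 + 8.13) = 0.22 × 16.042 = 3.5292 mm/d
ETc = Kc × ET₀ = 1.18 × 3.5292 = 4.1645 mm/d
Crop demand D = ETc × 14 d = 4.1645 × 14 = 58.303 mm
D − Pe = 58.303 − 13.8 = 44.503 mm
Gross irrigation = 44.503 / 0.62 = 71.779 mm

71.8 mm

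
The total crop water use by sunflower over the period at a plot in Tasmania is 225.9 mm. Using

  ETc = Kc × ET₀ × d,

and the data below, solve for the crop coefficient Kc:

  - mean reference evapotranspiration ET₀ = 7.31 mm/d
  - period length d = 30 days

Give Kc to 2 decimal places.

1.03

ETc = Kc × ET₀ × d  ⇒  Kc = ETc / (ET₀ × d)
Kc = 225.9 / (7.31 × 30) = 225.9 / 219.30 = 1.0301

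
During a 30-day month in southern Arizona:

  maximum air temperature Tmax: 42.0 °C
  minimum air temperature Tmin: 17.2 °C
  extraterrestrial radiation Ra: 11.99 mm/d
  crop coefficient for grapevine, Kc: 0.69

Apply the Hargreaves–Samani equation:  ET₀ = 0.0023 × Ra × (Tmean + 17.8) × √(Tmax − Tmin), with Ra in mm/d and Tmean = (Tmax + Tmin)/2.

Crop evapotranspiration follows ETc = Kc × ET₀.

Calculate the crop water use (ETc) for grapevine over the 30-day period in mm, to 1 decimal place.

134.7 mm

Tmean = (42.0 + 17.2)/2 = 29.60 °C
ET₀ = 0.0023 × 11.99 × (29.60 + 17.8) × √24.8 = 0.0023 × 11.99 × 47.40 × 4.9800 = 6.5096 mm/d
ETc = Kc × ET₀ = 0.69 × 6.5096 = 4.4916 mm/d
Over 30 days: 4.4916 × 30 = 134.748 mm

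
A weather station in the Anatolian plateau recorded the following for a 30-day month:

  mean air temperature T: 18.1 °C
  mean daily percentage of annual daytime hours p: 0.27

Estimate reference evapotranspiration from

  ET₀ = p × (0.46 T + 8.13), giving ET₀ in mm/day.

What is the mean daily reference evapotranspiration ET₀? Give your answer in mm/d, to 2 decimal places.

ET₀ = 0.27 × (0.46 × 18.1 + 8.13) = 0.27 × 16.456 = 4.4431 mm/d

4.44 mm/d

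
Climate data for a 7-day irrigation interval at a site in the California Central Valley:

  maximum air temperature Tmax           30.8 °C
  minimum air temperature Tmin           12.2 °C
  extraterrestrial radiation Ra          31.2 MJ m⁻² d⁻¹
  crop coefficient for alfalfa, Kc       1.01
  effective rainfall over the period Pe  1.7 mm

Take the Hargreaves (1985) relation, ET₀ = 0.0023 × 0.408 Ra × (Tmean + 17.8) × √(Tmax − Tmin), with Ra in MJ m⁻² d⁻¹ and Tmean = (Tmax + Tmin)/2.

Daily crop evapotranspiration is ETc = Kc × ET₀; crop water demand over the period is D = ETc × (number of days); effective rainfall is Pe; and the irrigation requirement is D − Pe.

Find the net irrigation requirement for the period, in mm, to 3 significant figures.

Tmean = (30.8 + 12.2)/2 = 21.50 °C
0.408 Ra = 0.408 × 31.2 = 12.7296 mm/d equivalent
ET₀ = 0.0023 × 12.7296 × (21.50 + 17.8) × √18.6 = 0.0023 × 12.7296 × 39.30 × 4.3128 = 4.9624 mm/d
ETc = Kc × ET₀ = 1.01 × 4.9624 = 5.0120 mm/d
Crop demand D = ETc × 7 d = 5.0120 × 7 = 35.084 mm
D − Pe = 35.084 − 1.7 = 33.384 mm

33.4 mm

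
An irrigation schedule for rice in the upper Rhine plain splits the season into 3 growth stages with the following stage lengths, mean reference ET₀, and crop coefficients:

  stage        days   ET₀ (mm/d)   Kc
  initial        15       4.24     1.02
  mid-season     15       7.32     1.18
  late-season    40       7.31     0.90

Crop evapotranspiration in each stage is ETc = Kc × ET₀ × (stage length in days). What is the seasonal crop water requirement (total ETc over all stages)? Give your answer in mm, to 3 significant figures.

initial: 1.02 × 4.24 × 15 = 64.87 mm
mid-season: 1.18 × 7.32 × 15 = 129.56 mm
late-season: 0.90 × 7.31 × 40 = 263.16 mm
Seasonal total = 457.59 mm

458 mm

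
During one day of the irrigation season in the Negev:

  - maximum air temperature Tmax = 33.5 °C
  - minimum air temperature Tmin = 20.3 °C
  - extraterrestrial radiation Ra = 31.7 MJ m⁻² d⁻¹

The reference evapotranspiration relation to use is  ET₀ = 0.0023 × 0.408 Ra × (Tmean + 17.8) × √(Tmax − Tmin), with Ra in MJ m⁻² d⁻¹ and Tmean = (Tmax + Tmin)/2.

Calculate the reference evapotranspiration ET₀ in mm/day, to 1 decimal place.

4.8 mm/day

Tmean = (33.5 + 20.3)/2 = 26.90 °C
0.408 Ra = 0.408 × 31.7 = 12.9336 mm/d equivalent
ET₀ = 0.0023 × 12.9336 × (26.90 + 17.8) × √13.2 = 0.0023 × 12.9336 × 44.70 × 3.6332 = 4.8311 mm/d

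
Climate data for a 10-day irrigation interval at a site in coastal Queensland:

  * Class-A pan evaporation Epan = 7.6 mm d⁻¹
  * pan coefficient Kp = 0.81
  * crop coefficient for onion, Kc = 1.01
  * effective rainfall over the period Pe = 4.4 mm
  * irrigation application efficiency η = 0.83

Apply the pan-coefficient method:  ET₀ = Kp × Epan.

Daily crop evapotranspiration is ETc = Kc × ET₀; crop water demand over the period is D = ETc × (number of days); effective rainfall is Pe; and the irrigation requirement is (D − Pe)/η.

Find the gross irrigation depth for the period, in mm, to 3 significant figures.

69.6 mm

ET₀ = 0.81 × 7.6 = 6.1560 mm/d
ETc = Kc × ET₀ = 1.01 × 6.1560 = 6.2176 mm/d
Crop demand D = ETc × 10 d = 6.2176 × 10 = 62.176 mm
D − Pe = 62.176 − 4.4 = 57.776 mm
Gross irrigation = 57.776 / 0.83 = 69.610 mm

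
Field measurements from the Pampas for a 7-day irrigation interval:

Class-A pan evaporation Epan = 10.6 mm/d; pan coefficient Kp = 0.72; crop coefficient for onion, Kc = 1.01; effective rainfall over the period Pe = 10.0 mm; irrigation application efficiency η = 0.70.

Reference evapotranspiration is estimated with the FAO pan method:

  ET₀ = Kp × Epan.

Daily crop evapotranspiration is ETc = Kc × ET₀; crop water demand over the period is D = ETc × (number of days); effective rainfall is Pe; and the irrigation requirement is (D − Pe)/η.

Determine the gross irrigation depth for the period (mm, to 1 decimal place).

ET₀ = 0.72 × 10.6 = 7.6320 mm/d
ETc = Kc × ET₀ = 1.01 × 7.6320 = 7.7083 mm/d
Crop demand D = ETc × 7 d = 7.7083 × 7 = 53.958 mm
D − Pe = 53.958 − 10.0 = 43.958 mm
Gross irrigation = 43.958 / 0.70 = 62.797 mm

62.8 mm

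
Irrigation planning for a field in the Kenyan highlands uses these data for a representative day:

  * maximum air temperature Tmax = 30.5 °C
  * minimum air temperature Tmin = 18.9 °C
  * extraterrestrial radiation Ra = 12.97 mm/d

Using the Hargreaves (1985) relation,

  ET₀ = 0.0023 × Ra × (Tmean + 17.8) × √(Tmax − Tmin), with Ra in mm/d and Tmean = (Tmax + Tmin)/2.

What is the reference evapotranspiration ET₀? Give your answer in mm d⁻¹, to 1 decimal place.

Tmean = (30.5 + 18.9)/2 = 24.70 °C
ET₀ = 0.0023 × 12.97 × (24.70 + 17.8) × √11.6 = 0.0023 × 12.97 × 42.50 × 3.4059 = 4.3181 mm/d

4.3 mm d⁻¹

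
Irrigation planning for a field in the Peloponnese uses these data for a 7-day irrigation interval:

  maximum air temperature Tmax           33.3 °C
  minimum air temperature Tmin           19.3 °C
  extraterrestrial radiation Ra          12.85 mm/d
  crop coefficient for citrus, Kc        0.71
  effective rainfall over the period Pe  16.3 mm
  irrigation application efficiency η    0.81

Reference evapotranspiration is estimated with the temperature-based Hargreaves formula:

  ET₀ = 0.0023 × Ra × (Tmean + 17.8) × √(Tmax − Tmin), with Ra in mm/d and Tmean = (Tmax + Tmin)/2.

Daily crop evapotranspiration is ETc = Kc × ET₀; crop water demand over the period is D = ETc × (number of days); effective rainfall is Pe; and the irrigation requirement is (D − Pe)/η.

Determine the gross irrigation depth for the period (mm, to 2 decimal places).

Tmean = (33.3 + 19.3)/2 = 26.30 °C
ET₀ = 0.0023 × 12.85 × (26.30 + 17.8) × √14.0 = 0.0023 × 12.85 × 44.10 × 3.7417 = 4.8768 mm/d
ETc = Kc × ET₀ = 0.71 × 4.8768 = 3.4625 mm/d
Crop demand D = ETc × 7 d = 3.4625 × 7 = 24.238 mm
D − Pe = 24.238 − 16.3 = 7.938 mm
Gross irrigation = 7.938 / 0.81 = 9.800 mm

9.80 mm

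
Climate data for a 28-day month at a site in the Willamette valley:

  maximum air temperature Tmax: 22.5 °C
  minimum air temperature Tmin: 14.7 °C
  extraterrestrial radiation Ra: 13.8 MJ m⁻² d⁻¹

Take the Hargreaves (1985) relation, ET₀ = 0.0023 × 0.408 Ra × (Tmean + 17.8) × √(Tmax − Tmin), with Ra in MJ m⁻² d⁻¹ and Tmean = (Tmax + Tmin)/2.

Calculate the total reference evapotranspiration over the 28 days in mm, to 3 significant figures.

Tmean = (22.5 + 14.7)/2 = 18.60 °C
0.408 Ra = 0.408 × 13.8 = 5.6304 mm/d equivalent
ET₀ = 0.0023 × 5.6304 × (18.60 + 17.8) × √7.8 = 0.0023 × 5.6304 × 36.40 × 2.7928 = 1.3165 mm/d
Over 28 days: 1.3165 × 28 = 36.862 mm

36.9 mm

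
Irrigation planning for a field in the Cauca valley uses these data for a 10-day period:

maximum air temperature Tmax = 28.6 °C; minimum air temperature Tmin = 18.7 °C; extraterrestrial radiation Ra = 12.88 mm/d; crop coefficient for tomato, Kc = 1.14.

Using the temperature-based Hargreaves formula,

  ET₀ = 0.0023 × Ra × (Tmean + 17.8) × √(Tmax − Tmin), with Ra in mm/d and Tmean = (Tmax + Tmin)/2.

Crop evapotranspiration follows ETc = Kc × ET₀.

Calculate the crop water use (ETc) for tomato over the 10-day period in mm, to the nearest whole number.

44 mm

Tmean = (28.6 + 18.7)/2 = 23.65 °C
ET₀ = 0.0023 × 12.88 × (23.65 + 17.8) × √9.9 = 0.0023 × 12.88 × 41.45 × 3.1464 = 3.8635 mm/d
ETc = Kc × ET₀ = 1.14 × 3.8635 = 4.4044 mm/d
Over 10 days: 4.4044 × 10 = 44.044 mm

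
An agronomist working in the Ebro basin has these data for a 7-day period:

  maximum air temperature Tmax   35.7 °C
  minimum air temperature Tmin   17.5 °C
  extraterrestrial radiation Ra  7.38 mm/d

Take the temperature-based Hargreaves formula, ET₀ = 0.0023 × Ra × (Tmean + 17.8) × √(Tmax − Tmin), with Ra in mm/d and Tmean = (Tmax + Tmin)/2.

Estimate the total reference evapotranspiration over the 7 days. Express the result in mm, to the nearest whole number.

23 mm

Tmean = (35.7 + 17.5)/2 = 26.60 °C
ET₀ = 0.0023 × 7.38 × (26.60 + 17.8) × √18.2 = 0.0023 × 7.38 × 44.40 × 4.2661 = 3.2151 mm/d
Over 7 days: 3.2151 × 7 = 22.506 mm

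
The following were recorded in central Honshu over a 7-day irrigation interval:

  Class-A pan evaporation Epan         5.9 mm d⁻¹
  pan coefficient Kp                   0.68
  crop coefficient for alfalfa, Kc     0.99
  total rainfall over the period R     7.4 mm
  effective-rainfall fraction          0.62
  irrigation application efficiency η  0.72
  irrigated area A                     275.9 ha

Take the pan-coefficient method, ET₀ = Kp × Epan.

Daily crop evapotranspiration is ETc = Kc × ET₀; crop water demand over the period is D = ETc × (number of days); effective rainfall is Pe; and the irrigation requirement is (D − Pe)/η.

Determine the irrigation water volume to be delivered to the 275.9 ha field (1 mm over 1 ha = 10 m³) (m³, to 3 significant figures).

ET₀ = 0.68 × 5.9 = 4.0120 mm/d
ETc = Kc × ET₀ = 0.99 × 4.0120 = 3.9719 mm/d
Crop demand D = ETc × 7 d = 3.9719 × 7 = 27.803 mm
Pe = 0.62 × 7.4 = 4.588 mm
D − Pe = 27.803 − 4.588 = 23.215 mm
Gross irrigation = 23.215 / 0.72 = 32.243 mm
Volume = 32.243 mm × 275.9 ha × 10 = 88958.4 m³

89000 m³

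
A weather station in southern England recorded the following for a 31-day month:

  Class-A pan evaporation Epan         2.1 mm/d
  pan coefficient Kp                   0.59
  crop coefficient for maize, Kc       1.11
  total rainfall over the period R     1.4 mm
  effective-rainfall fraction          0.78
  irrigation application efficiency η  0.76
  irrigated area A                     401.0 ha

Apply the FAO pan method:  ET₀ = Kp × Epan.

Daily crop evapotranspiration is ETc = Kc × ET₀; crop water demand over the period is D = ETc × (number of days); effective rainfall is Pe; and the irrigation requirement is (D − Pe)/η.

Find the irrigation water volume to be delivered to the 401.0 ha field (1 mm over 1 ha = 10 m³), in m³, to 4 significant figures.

ET₀ = 0.59 × 2.1 = 1.2390 mm/d
ETc = Kc × ET₀ = 1.11 × 1.2390 = 1.3753 mm/d
Crop demand D = ETc × 31 d = 1.3753 × 31 = 42.634 mm
Pe = 0.78 × 1.4 = 1.092 mm
D − Pe = 42.634 − 1.092 = 41.542 mm
Gross irrigation = 41.542 / 0.76 = 54.661 mm
Volume = 54.661 mm × 401.0 ha × 10 = 219190.6 m³

219200 m³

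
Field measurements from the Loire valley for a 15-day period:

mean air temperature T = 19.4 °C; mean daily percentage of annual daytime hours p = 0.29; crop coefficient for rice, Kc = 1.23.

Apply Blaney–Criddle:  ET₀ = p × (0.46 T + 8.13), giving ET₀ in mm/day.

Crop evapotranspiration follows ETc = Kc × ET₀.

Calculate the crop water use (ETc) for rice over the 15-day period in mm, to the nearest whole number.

ET₀ = 0.29 × (0.46 × 19.4 + 8.13) = 0.29 × 17.054 = 4.9457 mm/d
ETc = Kc × ET₀ = 1.23 × 4.9457 = 6.0832 mm/d
Over 15 days: 6.0832 × 15 = 91.248 mm

91 mm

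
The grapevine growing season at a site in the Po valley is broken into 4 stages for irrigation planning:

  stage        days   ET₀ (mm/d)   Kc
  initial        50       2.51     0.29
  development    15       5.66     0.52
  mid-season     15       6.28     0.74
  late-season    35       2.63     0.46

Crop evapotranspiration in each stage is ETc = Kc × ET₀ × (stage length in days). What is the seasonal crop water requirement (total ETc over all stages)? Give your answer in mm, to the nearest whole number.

initial: 0.29 × 2.51 × 50 = 36.40 mm
development: 0.52 × 5.66 × 15 = 44.15 mm
mid-season: 0.74 × 6.28 × 15 = 69.71 mm
late-season: 0.46 × 2.63 × 35 = 42.34 mm
Seasonal total = 192.60 mm

193 mm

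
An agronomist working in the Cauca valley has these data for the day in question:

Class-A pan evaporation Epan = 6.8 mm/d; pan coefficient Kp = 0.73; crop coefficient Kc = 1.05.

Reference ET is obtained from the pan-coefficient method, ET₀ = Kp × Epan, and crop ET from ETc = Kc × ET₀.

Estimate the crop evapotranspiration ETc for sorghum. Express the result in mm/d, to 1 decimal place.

ET₀ = 0.73 × 6.8 = 4.9640 mm/d
ETc = Kc × ET₀ = 1.05 × 4.9640 = 5.2122 mm/d

5.2 mm/d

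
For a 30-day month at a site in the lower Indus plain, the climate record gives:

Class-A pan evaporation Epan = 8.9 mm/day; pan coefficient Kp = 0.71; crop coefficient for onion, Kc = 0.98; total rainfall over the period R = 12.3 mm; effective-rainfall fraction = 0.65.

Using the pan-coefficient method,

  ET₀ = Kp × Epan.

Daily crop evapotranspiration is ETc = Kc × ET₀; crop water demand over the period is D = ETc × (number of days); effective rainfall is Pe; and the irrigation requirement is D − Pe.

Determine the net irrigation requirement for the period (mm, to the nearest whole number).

178 mm

ET₀ = 0.71 × 8.9 = 6.3190 mm/d
ETc = Kc × ET₀ = 0.98 × 6.3190 = 6.1926 mm/d
Crop demand D = ETc × 30 d = 6.1926 × 30 = 185.778 mm
Pe = 0.65 × 12.3 = 7.995 mm
D − Pe = 185.778 − 7.995 = 177.783 mm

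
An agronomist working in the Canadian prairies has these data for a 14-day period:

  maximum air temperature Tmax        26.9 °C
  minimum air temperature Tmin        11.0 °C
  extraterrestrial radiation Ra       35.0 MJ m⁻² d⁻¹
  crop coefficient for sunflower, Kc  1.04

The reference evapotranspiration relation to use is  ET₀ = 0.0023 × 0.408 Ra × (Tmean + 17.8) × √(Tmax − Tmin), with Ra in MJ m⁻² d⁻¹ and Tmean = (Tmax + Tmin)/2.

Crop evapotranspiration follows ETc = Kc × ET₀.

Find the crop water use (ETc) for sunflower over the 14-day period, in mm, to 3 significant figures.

Tmean = (26.9 + 11.0)/2 = 18.95 °C
0.408 Ra = 0.408 × 35.0 = 14.2800 mm/d equivalent
ET₀ = 0.0023 × 14.2800 × (18.95 + 17.8) × √15.9 = 0.0023 × 14.2800 × 36.75 × 3.9875 = 4.8130 mm/d
ETc = Kc × ET₀ = 1.04 × 4.8130 = 5.0055 mm/d
Over 14 days: 5.0055 × 14 = 70.077 mm

70.1 mm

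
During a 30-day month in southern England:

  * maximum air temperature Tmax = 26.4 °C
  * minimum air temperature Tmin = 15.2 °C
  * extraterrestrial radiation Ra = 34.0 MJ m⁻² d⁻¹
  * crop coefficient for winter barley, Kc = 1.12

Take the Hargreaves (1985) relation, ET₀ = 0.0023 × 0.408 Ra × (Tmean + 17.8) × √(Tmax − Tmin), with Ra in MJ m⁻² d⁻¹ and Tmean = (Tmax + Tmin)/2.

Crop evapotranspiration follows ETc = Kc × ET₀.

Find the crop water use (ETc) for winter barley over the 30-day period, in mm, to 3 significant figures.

138 mm

Tmean = (26.4 + 15.2)/2 = 20.80 °C
0.408 Ra = 0.408 × 34.0 = 13.8720 mm/d equivalent
ET₀ = 0.0023 × 13.8720 × (20.80 + 17.8) × √11.2 = 0.0023 × 13.8720 × 38.60 × 3.3466 = 4.1215 mm/d
ETc = Kc × ET₀ = 1.12 × 4.1215 = 4.6161 mm/d
Over 30 days: 4.6161 × 30 = 138.483 mm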